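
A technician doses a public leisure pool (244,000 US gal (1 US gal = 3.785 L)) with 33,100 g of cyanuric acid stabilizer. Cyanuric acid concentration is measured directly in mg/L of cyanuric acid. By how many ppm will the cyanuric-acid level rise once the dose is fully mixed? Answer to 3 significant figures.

Volume: 244,000 US gal × 3.785 L/gal = 923,540 L.
Rise: 33,100 g / 923,540 L × 1000 = 35.84 mg/L.

35.8 ppm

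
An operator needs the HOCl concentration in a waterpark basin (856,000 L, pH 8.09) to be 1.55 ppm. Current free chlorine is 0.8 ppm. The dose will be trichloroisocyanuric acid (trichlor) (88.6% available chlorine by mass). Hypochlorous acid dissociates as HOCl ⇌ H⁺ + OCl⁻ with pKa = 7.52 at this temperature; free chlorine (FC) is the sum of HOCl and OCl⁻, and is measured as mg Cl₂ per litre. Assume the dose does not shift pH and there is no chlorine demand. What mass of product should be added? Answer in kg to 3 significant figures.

6.29 kg

[OCl⁻]/[HOCl] = 10^(pH − pKa) = 10^(8.09 − 7.52) = 3.715; fraction as HOCl = 1/(1 + 3.715) = 0.2121.
Free chlorine required for 1.55 ppm HOCl: 1.55 / 0.2121 = 7.309 ppm.
FC to add: 7.309 − 0.8 = 6.509 mg/L as Cl₂.
Cl₂ equivalent: 6.509 mg/L × 856,000 L = 5572 g.
Product at 88.6% available Cl: 5572 / 0.886 = 6288 g.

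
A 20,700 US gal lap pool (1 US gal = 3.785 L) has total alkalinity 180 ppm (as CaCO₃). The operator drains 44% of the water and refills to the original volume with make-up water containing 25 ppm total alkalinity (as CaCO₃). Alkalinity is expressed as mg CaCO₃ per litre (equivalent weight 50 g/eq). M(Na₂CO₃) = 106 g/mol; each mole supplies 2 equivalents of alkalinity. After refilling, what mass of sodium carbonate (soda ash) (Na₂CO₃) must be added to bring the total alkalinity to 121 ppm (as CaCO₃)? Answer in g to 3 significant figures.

Volume: 20,700 US gal × 3.785 L/gal = 78,350 L.
After draining 44% and refilling: 180 × 0.56 + 25 × 0.44 = 111.8 ppm.
Deficit to target: 121 − 111.8 = 9.2 mg/L.
As CaCO₃: 9.2 mg/L × 78,350 L = 720.8 g; ÷ 50 g/eq ÷ 2 = 7.208 mol Na₂CO₃.
Mass: 7.208 × 106 = 764.1 g.

764 g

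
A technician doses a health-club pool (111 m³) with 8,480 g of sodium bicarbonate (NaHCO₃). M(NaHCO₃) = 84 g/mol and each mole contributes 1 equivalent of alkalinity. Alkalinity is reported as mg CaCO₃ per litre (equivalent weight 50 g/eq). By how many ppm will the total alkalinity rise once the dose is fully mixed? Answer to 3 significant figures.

45.5 ppm

Volume: 111 m³ = 111,000 L.
Moles of NaHCO₃: 8,480 g ÷ 84 g/mol = 101 mol → 101 eq of alkalinity.
As CaCO₃: 101 eq × 50 g/eq = 5048 g.
Rise: 5048 g / 111,000 L × 1000 = 45.47 mg/L.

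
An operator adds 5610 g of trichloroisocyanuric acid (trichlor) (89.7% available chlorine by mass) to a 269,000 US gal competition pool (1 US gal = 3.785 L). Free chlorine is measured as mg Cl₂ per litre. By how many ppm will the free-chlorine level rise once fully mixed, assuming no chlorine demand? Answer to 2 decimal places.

4.94 ppm

Volume: 269,000 US gal × 3.785 L/gal = 1,018,165 L.
Available chlorine delivered: 5610 g × 0.897 = 5032 g as Cl₂.
Concentration rise: 5032 g / 1,018,165 L = 4.942 mg/L = 4.94 ppm.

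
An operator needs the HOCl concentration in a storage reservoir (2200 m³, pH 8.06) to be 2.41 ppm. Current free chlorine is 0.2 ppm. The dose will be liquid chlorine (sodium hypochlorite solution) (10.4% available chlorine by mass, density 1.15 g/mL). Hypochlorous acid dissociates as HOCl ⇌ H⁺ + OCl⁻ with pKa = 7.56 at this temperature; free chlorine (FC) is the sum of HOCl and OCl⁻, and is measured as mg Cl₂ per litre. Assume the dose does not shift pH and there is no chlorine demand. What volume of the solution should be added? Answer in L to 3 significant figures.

181 L

Volume: 2200 m³ = 2,200,000 L.
[OCl⁻]/[HOCl] = 10^(pH − pKa) = 10^(8.06 − 7.56) = 3.162; fraction as HOCl = 1/(1 + 3.162) = 0.2403.
Free chlorine required for 2.41 ppm HOCl: 2.41 / 0.2403 = 10.03 ppm.
FC to add: 10.03 − 0.2 = 9.831 mg/L as Cl₂.
Cl₂ equivalent: 9.831 mg/L × 2,200,000 L = 21,630 g.
Product at 10.4% available Cl: 21,630 / 0.104 = 208,000 g.
Volume: 208,000 g ÷ 1.15 g/mL = 180,800 mL.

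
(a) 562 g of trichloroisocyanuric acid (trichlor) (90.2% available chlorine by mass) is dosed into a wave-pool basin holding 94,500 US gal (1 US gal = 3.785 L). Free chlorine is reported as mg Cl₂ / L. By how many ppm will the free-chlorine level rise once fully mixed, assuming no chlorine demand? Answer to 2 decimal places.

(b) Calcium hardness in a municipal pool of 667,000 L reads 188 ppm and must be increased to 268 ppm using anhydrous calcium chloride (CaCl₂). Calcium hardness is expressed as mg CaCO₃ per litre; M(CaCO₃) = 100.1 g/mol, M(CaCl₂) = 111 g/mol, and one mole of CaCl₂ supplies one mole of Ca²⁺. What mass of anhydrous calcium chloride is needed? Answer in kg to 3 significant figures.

(a) 1.42 ppm; (b) 59.2 kg

(a) Volume: 94,500 US gal × 3.785 L/gal = 357,682 L.
(a) Available chlorine delivered: 562 g × 0.902 = 506.9 g as Cl₂.
(a) Concentration rise: 506.9 g / 357,682 L = 1.417 mg/L = 1.42 ppm.

(b) Hardness to add: (268 − 188) = 80 mg/L as CaCO₃ × 667,000 L = 53,360 g as CaCO₃.
(b) Moles of Ca²⁺ (1 mol Ca²⁺ ≡ 1 mol CaCO₃): 53,360 / 100.1 g/mol = 533.1 mol.
(b) Mass of CaCl₂: 533.1 × 111 = 59,170 g.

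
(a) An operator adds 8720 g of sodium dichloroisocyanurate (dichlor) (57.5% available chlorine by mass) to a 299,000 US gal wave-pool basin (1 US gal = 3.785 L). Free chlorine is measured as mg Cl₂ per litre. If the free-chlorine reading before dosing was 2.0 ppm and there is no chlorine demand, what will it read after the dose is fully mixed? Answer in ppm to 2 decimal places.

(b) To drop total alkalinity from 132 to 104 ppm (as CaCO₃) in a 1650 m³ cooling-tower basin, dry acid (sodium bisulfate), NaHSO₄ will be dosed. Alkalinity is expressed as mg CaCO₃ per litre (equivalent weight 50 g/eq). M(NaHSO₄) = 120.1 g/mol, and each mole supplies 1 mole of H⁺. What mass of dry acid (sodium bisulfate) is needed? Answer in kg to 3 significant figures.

(a) Volume: 299,000 US gal × 3.785 L/gal = 1,131,715 L.
(a) Available chlorine delivered: 8720 g × 0.575 = 5014 g as Cl₂.
(a) Concentration rise: 5014 g / 1,131,715 L = 4.43 mg/L = 4.43 ppm.
(a) Final FC: 2.0 + 4.43 = 6.43 ppm.

(b) Volume: 1650 m³ = 1,650,000 L.
(b) Alkalinity to neutralize: (132 − 104) = 28 mg/L as CaCO₃ × 1,650,000 L = 46,200 g as CaCO₃.
(b) Equivalents of H⁺ required: 46,200 ÷ 50 g/eq = 924 eq = 924 mol NaHSO₄.
(b) Mass of NaHSO₄: 924 × 120.1 = 111,000 g.

(a) 6.43 ppm; (b) 111 kg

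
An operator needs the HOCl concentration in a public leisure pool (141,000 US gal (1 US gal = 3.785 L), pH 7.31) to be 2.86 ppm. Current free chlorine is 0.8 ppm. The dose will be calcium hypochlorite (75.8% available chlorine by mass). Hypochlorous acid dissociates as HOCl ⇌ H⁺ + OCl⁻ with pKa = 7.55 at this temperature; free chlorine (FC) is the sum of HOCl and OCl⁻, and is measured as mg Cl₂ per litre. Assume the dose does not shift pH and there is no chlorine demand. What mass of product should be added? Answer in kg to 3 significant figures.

Volume: 141,000 US gal × 3.785 L/gal = 533,685 L.
[OCl⁻]/[HOCl] = 10^(pH − pKa) = 10^(7.31 − 7.55) = 0.5754; fraction as HOCl = 1/(1 + 0.5754) = 0.6347.
Free chlorine required for 2.86 ppm HOCl: 2.86 / 0.6347 = 4.506 ppm.
FC to add: 4.506 − 0.8 = 3.706 mg/L as Cl₂.
Cl₂ equivalent: 3.706 mg/L × 533,685 L = 1978 g.
Product at 75.8% available Cl: 1978 / 0.758 = 2609 g.

2.61 kg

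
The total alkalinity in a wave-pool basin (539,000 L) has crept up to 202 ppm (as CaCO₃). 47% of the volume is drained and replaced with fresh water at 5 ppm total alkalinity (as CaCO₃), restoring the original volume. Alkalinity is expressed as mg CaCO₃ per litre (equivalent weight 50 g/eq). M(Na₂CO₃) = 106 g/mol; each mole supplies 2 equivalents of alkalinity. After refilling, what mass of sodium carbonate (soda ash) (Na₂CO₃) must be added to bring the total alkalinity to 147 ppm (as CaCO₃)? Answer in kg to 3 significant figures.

21.5 kg

After draining 47% and refilling: 202 × 0.53 + 5 × 0.47 = 109.41 ppm.
Deficit to target: 147 − 109.41 = 37.59 mg/L.
As CaCO₃: 37.59 mg/L × 539,000 L = 20,260 g; ÷ 50 g/eq ÷ 2 = 202.6 mol Na₂CO₃.
Mass: 202.6 × 106 = 21,480 g.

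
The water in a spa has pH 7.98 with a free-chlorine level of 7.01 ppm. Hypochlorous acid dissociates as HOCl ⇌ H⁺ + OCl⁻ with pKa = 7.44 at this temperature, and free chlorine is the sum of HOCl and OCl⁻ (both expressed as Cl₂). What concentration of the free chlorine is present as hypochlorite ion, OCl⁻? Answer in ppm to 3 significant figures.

[OCl⁻]/[HOCl] = 10^(pH − pKa) = 10^(7.98 − 7.44) = 10^0.54 = 3.467.
Fraction as HOCl = 1 / (1 + 3.467) = 0.2238.
OCl⁻ = (1 − 0.2238) × 7.01 ppm = 5.441 ppm.

5.44 ppm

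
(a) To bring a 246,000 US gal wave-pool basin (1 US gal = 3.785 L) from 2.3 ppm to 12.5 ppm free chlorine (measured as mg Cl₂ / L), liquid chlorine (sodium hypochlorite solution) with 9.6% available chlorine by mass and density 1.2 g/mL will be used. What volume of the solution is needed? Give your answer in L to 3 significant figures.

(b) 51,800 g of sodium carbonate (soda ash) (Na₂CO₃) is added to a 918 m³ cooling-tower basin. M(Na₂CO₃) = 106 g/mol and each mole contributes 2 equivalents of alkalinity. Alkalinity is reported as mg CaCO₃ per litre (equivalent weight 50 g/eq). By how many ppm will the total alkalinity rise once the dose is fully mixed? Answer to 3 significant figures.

(a) Volume: 246,000 US gal × 3.785 L/gal = 931,110 L.
(a) Chlorine deficit: 12.5 − 2.3 = 10.2 ppm = 10.2 mg/L as Cl₂.
(a) Cl₂ equivalent needed: 10.2 mg/L × 931,110 L = 9,497,000 mg = 9497 g.
(a) Product at 9.6% available chlorine: 9497 / 0.096 = 98,930 g.
(a) Volume at density 1.2 g/mL: 98,930 g ÷ 1.2 g/mL = 82,440 mL.

(b) Volume: 918 m³ = 918,000 L.
(b) Moles of Na₂CO₃: 51,800 g ÷ 106 g/mol = 488.7 mol → 977.4 eq of alkalinity.
(b) As CaCO₃: 977.4 eq × 50 g/eq = 48,870 g.
(b) Rise: 48,870 g / 918,000 L × 1000 = 53.23 mg/L.

(a) 82.4 L; (b) 53.2 ppm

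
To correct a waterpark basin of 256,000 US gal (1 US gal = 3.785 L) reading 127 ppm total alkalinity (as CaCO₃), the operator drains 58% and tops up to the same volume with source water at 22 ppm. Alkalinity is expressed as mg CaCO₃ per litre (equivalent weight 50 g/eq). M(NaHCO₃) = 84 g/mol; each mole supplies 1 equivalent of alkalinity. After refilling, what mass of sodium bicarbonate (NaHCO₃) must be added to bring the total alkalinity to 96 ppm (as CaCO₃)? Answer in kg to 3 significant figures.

48.7 kg

Volume: 256,000 US gal × 3.785 L/gal = 968,960 L.
After draining 58% and refilling: 127 × 0.42 + 22 × 0.58 = 66.1 ppm.
Deficit to target: 96 − 66.1 = 29.9 mg/L.
As CaCO₃: 29.9 mg/L × 968,960 L = 28,970 g; ÷ 50 g/eq ÷ 1 = 579.4 mol NaHCO₃.
Mass: 579.4 × 84 = 48,670 g.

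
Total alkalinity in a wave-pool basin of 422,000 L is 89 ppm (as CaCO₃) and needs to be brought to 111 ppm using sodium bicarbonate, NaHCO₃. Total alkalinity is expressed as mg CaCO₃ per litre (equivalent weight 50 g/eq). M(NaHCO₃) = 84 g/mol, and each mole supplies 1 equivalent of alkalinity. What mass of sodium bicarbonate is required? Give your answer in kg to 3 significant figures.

15.6 kg

Alkalinity to add: (111 − 89) = 22 mg/L as CaCO₃ × 422,000 L = 9284 g as CaCO₃.
Equivalents: 9284 g ÷ 50 g/eq = 185.7 eq.
NaHCO₃ supplies 1 eq per mole → 185.7 mol.
Mass: 185.7 mol × 84 g/mol = 15,600 g.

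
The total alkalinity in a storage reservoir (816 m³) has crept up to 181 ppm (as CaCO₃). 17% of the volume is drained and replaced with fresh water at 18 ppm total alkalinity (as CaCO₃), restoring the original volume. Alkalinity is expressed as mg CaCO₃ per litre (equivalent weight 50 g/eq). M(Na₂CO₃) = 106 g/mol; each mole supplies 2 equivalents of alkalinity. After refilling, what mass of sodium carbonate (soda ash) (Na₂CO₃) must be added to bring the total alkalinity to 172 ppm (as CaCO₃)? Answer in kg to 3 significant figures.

16.2 kg

Volume: 816 m³ = 816,000 L.
After draining 17% and refilling: 181 × 0.83 + 18 × 0.17 = 153.29 ppm.
Deficit to target: 172 − 153.29 = 18.71 mg/L.
As CaCO₃: 18.71 mg/L × 816,000 L = 15,270 g; ÷ 50 g/eq ÷ 2 = 152.7 mol Na₂CO₃.
Mass: 152.7 × 106 = 16,180 g.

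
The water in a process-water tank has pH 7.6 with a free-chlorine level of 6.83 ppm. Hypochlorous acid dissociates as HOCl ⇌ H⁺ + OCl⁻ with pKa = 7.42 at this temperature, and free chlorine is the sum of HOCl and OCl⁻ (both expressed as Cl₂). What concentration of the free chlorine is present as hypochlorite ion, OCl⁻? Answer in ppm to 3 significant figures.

4.11 ppm

[OCl⁻]/[HOCl] = 10^(pH − pKa) = 10^(7.6 − 7.42) = 10^0.18 = 1.514.
Fraction as HOCl = 1 / (1 + 1.514) = 0.3978.
OCl⁻ = (1 − 0.3978) × 6.83 ppm = 4.113 ppm.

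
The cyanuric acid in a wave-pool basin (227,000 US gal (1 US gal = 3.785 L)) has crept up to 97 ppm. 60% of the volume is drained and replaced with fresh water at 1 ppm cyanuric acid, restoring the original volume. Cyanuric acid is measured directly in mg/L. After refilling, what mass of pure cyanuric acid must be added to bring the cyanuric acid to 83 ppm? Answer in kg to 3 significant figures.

37.5 kg

Volume: 227,000 US gal × 3.785 L/gal = 859,195 L.
After draining 60% and refilling: 97 × 0.40 + 1 × 0.60 = 39.4 ppm.
Deficit to target: 83 − 39.4 = 43.6 mg/L.
Mass: 43.6 mg/L × 859,195 L = 37,460 g cyanuric acid.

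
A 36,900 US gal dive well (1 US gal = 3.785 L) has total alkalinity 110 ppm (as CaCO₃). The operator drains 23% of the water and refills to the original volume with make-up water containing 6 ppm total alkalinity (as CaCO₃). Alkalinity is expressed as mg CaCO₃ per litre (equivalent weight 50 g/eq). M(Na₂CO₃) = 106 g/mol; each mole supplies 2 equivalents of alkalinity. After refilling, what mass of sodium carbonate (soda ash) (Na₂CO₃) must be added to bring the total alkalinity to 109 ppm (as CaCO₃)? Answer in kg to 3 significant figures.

3.39 kg

Volume: 36,900 US gal × 3.785 L/gal = 139,666 L.
After draining 23% and refilling: 110 × 0.77 + 6 × 0.23 = 86.08 ppm.
Deficit to target: 109 − 86.08 = 22.92 mg/L.
As CaCO₃: 22.92 mg/L × 139,666 L = 3201 g; ÷ 50 g/eq ÷ 2 = 32.01 mol Na₂CO₃.
Mass: 32.01 × 106 = 3393 g.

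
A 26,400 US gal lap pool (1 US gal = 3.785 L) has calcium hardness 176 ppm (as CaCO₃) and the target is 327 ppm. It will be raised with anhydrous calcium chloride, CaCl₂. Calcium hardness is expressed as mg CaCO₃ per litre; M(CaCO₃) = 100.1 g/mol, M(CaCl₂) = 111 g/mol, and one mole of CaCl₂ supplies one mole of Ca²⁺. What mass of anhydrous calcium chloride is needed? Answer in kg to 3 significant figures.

16.7 kg

Volume: 26,400 US gal × 3.785 L/gal = 99,924 L.
Hardness to add: (327 − 176) = 151 mg/L as CaCO₃ × 99,924 L = 15,090 g as CaCO₃.
Moles of Ca²⁺ (1 mol Ca²⁺ ≡ 1 mol CaCO₃): 15,090 / 100.1 g/mol = 150.7 mol.
Mass of CaCl₂: 150.7 × 111 = 16,730 g.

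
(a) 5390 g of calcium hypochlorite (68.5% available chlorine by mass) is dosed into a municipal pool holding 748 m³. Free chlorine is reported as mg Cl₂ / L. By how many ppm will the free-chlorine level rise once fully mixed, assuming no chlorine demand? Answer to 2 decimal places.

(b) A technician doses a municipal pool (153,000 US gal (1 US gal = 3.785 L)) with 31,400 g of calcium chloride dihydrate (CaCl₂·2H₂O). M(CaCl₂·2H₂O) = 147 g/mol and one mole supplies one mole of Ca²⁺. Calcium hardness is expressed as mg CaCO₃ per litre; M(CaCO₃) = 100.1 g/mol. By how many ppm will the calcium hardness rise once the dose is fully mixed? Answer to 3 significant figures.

(a) Volume: 748 m³ = 748,000 L.
(a) Available chlorine delivered: 5390 g × 0.685 = 3692 g as Cl₂.
(a) Concentration rise: 3692 g / 748,000 L = 4.936 mg/L = 4.94 ppm.

(b) Volume: 153,000 US gal × 3.785 L/gal = 579,105 L.
(b) Moles of Ca²⁺: 31,400 g ÷ 147 g/mol = 213.6 mol.
(b) As CaCO₃: 213.6 mol × 100.1 g/mol = 21,380 g.
(b) Rise: 21,380 g / 579,105 L × 1000 = 36.92 mg/L.

(a) 4.94 ppm; (b) 36.9 ppm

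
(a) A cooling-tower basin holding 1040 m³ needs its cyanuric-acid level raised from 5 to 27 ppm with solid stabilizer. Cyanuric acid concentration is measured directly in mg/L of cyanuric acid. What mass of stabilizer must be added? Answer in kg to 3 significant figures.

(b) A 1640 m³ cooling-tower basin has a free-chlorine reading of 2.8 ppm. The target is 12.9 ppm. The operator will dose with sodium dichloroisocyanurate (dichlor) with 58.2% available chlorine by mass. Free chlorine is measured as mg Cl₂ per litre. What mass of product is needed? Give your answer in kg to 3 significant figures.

(a) 22.9 kg; (b) 28.5 kg

(a) Volume: 1040 m³ = 1,040,000 L.
(a) CYA to add: (27 − 5) = 22 mg/L × 1,040,000 L = 22,880 g cyanuric acid.

(b) Volume: 1640 m³ = 1,640,000 L.
(b) Chlorine deficit: 12.9 − 2.8 = 10.1 ppm = 10.1 mg/L as Cl₂.
(b) Cl₂ equivalent needed: 10.1 mg/L × 1,640,000 L = 16,560,000 mg = 16,560 g.
(b) Product at 58.2% available chlorine: 16,560 / 0.582 = 28,460 g.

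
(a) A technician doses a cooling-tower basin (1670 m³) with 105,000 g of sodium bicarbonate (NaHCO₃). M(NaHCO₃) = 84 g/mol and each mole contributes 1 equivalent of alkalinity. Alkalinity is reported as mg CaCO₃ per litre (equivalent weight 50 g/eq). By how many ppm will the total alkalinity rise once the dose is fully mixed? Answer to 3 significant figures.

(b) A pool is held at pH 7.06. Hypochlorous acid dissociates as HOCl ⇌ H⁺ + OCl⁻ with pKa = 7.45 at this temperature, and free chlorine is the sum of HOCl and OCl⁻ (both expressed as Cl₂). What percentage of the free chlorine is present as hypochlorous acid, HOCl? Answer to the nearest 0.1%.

(a) Volume: 1670 m³ = 1,670,000 L.
(a) Moles of NaHCO₃: 105,000 g ÷ 84 g/mol = 1250 mol → 1250 eq of alkalinity.
(a) As CaCO₃: 1250 eq × 50 g/eq = 62,500 g.
(a) Rise: 62,500 g / 1,670,000 L × 1000 = 37.43 mg/L.

(b) [OCl⁻]/[HOCl] = 10^(pH − pKa) = 10^(7.06 − 7.45) = 10^-0.39 = 0.4074.
(b) Fraction as HOCl = 1 / (1 + 0.4074) = 0.7105.

(a) 37.4 ppm; (b) 71.1%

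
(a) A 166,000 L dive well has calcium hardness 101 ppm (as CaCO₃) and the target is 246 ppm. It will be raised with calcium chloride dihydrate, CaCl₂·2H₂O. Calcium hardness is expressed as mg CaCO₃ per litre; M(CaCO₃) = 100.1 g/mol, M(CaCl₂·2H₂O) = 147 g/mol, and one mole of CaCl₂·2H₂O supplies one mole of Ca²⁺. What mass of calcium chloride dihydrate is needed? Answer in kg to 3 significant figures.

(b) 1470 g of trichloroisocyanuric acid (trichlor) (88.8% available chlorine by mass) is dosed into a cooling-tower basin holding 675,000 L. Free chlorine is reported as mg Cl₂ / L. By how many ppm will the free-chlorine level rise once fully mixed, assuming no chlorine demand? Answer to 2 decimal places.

(a) Hardness to add: (246 − 101) = 145 mg/L as CaCO₃ × 166,000 L = 24,070 g as CaCO₃.
(a) Moles of Ca²⁺ (1 mol Ca²⁺ ≡ 1 mol CaCO₃): 24,070 / 100.1 g/mol = 240.5 mol.
(a) Mass of CaCl₂·2H₂O: 240.5 × 147 = 35,350 g.

(b) Available chlorine delivered: 1470 g × 0.888 = 1305 g as Cl₂.
(b) Concentration rise: 1305 g / 675,000 L = 1.934 mg/L = 1.93 ppm.

(a) 35.3 kg; (b) 1.93 ppm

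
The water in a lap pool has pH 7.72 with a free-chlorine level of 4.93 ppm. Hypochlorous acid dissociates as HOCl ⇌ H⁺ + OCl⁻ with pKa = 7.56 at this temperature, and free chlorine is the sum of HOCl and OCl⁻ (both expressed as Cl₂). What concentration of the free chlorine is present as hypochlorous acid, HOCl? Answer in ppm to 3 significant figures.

2.02 ppm

[OCl⁻]/[HOCl] = 10^(pH − pKa) = 10^(7.72 − 7.56) = 10^0.16 = 1.445.
Fraction as HOCl = 1 / (1 + 1.445) = 0.4089.
HOCl = 0.4089 × 4.93 ppm = 2.016 ppm.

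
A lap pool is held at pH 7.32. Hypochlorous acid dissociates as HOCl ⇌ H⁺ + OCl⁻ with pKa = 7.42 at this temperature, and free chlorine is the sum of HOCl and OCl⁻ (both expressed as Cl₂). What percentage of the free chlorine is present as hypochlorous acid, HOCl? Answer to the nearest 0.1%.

55.7%

[OCl⁻]/[HOCl] = 10^(pH − pKa) = 10^(7.32 − 7.42) = 10^-0.10 = 0.7943.
Fraction as HOCl = 1 / (1 + 0.7943) = 0.5573.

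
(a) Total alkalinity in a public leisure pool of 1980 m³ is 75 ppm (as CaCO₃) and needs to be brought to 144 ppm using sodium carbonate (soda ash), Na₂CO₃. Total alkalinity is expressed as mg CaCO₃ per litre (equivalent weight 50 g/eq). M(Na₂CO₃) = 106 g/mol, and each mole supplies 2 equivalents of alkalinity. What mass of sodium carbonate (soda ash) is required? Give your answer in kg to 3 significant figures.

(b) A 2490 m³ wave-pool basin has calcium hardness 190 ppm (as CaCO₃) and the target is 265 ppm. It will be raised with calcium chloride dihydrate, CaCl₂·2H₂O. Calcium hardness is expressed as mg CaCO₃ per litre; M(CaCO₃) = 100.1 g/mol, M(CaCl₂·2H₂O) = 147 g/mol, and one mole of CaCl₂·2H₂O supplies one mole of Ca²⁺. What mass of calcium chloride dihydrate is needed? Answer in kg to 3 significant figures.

(a) Volume: 1980 m³ = 1,980,000 L.
(a) Alkalinity to add: (144 − 75) = 69 mg/L as CaCO₃ × 1,980,000 L = 136,600 g as CaCO₃.
(a) Equivalents: 136,600 g ÷ 50 g/eq = 2732 eq.
(a) Each mole of Na₂CO₃ supplies 2 eq, so 2732 / 2 = 1366 mol.
(a) Mass: 1366 mol × 106 g/mol = 144,800 g.

(b) Volume: 2490 m³ = 2,490,000 L.
(b) Hardness to add: (265 − 190) = 75 mg/L as CaCO₃ × 2,490,000 L = 186,800 g as CaCO₃.
(b) Moles of Ca²⁺ (1 mol Ca²⁺ ≡ 1 mol CaCO₃): 186,800 / 100.1 g/mol = 1866 mol.
(b) Mass of CaCl₂·2H₂O: 1866 × 147 = 274,200 g.

(a) 145 kg; (b) 274 kg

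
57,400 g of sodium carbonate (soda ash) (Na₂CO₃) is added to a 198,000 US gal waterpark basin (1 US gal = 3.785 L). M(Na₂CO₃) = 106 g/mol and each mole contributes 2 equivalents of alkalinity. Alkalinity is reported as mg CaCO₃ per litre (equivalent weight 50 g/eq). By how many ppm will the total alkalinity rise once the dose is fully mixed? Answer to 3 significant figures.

Volume: 198,000 US gal × 3.785 L/gal = 749,430 L.
Moles of Na₂CO₃: 57,400 g ÷ 106 g/mol = 541.5 mol → 1083 eq of alkalinity.
As CaCO₃: 1083 eq × 50 g/eq = 54,150 g.
Rise: 54,150 g / 749,430 L × 1000 = 72.26 mg/L.

72.3 ppm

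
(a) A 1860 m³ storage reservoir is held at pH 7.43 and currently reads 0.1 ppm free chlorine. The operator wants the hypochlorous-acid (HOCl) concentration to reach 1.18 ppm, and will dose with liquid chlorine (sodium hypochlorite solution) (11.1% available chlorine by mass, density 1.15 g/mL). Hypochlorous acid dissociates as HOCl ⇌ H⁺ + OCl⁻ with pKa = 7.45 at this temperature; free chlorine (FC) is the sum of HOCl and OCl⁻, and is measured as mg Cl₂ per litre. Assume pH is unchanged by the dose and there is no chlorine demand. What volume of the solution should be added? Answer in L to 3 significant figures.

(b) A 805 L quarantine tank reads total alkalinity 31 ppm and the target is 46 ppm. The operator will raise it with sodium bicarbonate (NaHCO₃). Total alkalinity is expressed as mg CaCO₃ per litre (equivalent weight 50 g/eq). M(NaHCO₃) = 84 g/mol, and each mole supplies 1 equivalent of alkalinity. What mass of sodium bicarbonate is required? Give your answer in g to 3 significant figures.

(a) Volume: 1860 m³ = 1,860,000 L.
(a) [OCl⁻]/[HOCl] = 10^(pH − pKa) = 10^(7.43 − 7.45) = 0.955; fraction as HOCl = 1/(1 + 0.955) = 0.5115.
(a) Free chlorine required for 1.18 ppm HOCl: 1.18 / 0.5115 = 2.307 ppm.
(a) FC to add: 2.307 − 0.1 = 2.207 mg/L as Cl₂.
(a) Cl₂ equivalent: 2.207 mg/L × 1,860,000 L = 4105 g.
(a) Product at 11.1% available Cl: 4105 / 0.111 = 36,980 g.
(a) Volume: 36,980 g ÷ 1.15 g/mL = 32,160 mL.

(b) Alkalinity to add: (46 − 31) = 15 mg/L as CaCO₃ × 805 L = 12.07 g as CaCO₃.
(b) Equivalents: 12.07 g ÷ 50 g/eq = 0.2415 eq.
(b) NaHCO₃ supplies 1 eq per mole → 0.2415 mol.
(b) Mass: 0.2415 mol × 84 g/mol = 20.29 g.

(a) 32.2 L; (b) 20.3 g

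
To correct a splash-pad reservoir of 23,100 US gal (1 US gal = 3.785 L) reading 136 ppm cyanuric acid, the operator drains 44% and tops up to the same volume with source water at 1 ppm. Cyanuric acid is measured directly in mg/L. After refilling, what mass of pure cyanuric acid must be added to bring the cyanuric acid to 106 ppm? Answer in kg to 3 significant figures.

2.57 kg

Volume: 23,100 US gal × 3.785 L/gal = 87,434 L.
After draining 44% and refilling: 136 × 0.56 + 1 × 0.44 = 76.6 ppm.
Deficit to target: 106 − 76.6 = 29.4 mg/L.
Mass: 29.4 mg/L × 87,434 L = 2571 g cyanuric acid.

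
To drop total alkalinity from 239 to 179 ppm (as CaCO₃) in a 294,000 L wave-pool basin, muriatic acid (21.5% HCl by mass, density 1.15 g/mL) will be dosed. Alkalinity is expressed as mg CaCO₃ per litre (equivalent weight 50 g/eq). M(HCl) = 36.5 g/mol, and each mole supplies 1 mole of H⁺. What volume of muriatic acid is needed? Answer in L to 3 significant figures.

Alkalinity to neutralize: (239 − 179) = 60 mg/L as CaCO₃ × 294,000 L = 17,640 g as CaCO₃.
Equivalents of H⁺ required: 17,640 ÷ 50 g/eq = 352.8 eq = 352.8 mol HCl.
Mass of HCl: 352.8 × 36.5 = 12,880 g.
Mass of 21.5% solution: 12,880 / 0.215 = 59,890 g.
Volume: 59,890 g ÷ 1.15 g/mL = 52,080 mL.

52.1 L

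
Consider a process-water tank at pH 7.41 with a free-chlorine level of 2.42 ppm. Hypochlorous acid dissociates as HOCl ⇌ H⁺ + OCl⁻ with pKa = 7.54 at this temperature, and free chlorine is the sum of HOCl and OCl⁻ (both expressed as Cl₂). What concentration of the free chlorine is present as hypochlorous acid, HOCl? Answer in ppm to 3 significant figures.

1.39 ppm

[OCl⁻]/[HOCl] = 10^(pH − pKa) = 10^(7.41 − 7.54) = 10^-0.13 = 0.7413.
Fraction as HOCl = 1 / (1 + 0.7413) = 0.5743.
HOCl = 0.5743 × 2.42 ppm = 1.39 ppm.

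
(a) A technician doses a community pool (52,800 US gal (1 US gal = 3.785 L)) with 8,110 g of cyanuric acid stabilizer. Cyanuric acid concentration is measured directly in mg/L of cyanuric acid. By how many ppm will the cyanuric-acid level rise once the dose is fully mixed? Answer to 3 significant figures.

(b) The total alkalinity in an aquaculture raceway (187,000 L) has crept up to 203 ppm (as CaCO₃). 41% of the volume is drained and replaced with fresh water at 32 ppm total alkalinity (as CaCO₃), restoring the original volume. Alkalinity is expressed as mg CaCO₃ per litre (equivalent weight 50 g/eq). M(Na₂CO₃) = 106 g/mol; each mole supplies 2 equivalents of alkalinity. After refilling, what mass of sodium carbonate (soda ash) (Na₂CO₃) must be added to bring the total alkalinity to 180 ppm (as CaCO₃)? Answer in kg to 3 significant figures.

(a) Volume: 52,800 US gal × 3.785 L/gal = 199,848 L.
(a) Rise: 8,110 g / 199,848 L × 1000 = 40.58 mg/L.

(b) After draining 41% and refilling: 203 × 0.59 + 32 × 0.41 = 132.89 ppm.
(b) Deficit to target: 180 − 132.89 = 47.11 mg/L.
(b) As CaCO₃: 47.11 mg/L × 187,000 L = 8810 g; ÷ 50 g/eq ÷ 2 = 88.1 mol Na₂CO₃.
(b) Mass: 88.1 × 106 = 9338 g.

(a) 40.6 ppm; (b) 9.34 kg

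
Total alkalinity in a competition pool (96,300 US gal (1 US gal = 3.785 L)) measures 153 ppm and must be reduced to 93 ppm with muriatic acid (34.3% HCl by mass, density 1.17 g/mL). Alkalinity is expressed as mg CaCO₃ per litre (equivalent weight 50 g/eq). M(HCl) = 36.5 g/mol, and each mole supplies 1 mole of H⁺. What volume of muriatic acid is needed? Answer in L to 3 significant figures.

39.8 L

Volume: 96,300 US gal × 3.785 L/gal = 364,496 L.
Alkalinity to neutralize: (153 − 93) = 60 mg/L as CaCO₃ × 364,496 L = 21,870 g as CaCO₃.
Equivalents of H⁺ required: 21,870 ÷ 50 g/eq = 437.4 eq = 437.4 mol HCl.
Mass of HCl: 437.4 × 36.5 = 15,960 g.
Mass of 34.3% solution: 15,960 / 0.343 = 46,540 g.
Volume: 46,540 g ÷ 1.17 g/mL = 39,780 mL.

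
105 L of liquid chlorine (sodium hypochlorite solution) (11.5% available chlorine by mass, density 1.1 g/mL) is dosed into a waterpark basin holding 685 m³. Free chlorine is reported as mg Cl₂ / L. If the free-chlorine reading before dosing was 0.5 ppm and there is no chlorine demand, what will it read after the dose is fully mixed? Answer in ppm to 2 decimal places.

19.89 ppm

Volume: 685 m³ = 685,000 L.
Mass of solution: 105 L × 1000 mL/L × 1.1 g/mL = 115,500 g.
Available chlorine delivered: 115,500 g × 0.115 = 13,280 g as Cl₂.
Concentration rise: 13,280 g / 685,000 L = 19.39 mg/L = 19.39 ppm.
Final FC: 0.5 + 19.39 = 19.89 ppm.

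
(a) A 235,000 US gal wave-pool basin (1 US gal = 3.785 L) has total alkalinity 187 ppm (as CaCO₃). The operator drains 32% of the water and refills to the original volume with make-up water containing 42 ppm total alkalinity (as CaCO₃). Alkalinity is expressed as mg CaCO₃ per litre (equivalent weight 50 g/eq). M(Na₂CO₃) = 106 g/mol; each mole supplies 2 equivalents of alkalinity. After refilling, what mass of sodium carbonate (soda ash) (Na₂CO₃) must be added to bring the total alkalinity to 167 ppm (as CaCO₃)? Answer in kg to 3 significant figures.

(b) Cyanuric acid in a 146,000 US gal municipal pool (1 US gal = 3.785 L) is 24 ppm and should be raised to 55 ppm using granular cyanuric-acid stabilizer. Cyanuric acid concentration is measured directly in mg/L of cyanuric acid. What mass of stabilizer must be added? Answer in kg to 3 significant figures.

(a) Volume: 235,000 US gal × 3.785 L/gal = 889,475 L.
(a) After draining 32% and refilling: 187 × 0.68 + 42 × 0.32 = 140.6 ppm.
(a) Deficit to target: 167 − 140.6 = 26.4 mg/L.
(a) As CaCO₃: 26.4 mg/L × 889,475 L = 23,480 g; ÷ 50 g/eq ÷ 2 = 234.8 mol Na₂CO₃.
(a) Mass: 234.8 × 106 = 24,890 g.

(b) Volume: 146,000 US gal × 3.785 L/gal = 552,610 L.
(b) CYA to add: (55 − 24) = 31 mg/L × 552,610 L = 17,130 g cyanuric acid.

(a) 24.9 kg; (b) 17.1 kg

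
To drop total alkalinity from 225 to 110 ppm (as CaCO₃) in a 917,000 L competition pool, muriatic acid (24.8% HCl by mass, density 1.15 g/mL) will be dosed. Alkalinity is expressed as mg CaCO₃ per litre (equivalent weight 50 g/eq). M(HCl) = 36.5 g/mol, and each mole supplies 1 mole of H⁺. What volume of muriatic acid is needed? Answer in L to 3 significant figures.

270 L

Alkalinity to neutralize: (225 − 110) = 115 mg/L as CaCO₃ × 917,000 L = 105,500 g as CaCO₃.
Equivalents of H⁺ required: 105,500 ÷ 50 g/eq = 2109 eq = 2109 mol HCl.
Mass of HCl: 2109 × 36.5 = 76,980 g.
Mass of 24.8% solution: 76,980 / 0.248 = 310,400 g.
Volume: 310,400 g ÷ 1.15 g/mL = 269,900 mL.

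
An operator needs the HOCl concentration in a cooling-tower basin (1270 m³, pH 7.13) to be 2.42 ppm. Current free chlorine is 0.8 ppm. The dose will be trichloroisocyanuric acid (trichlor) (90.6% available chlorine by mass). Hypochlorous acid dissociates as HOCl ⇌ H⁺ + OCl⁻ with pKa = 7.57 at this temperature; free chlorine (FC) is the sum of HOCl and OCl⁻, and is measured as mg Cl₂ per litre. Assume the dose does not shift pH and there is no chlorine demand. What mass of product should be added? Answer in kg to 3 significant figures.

Volume: 1270 m³ = 1,270,000 L.
[OCl⁻]/[HOCl] = 10^(pH − pKa) = 10^(7.13 − 7.57) = 0.3631; fraction as HOCl = 1/(1 + 0.3631) = 0.7336.
Free chlorine required for 2.42 ppm HOCl: 2.42 / 0.7336 = 3.299 ppm.
FC to add: 3.299 − 0.8 = 2.499 mg/L as Cl₂.
Cl₂ equivalent: 2.499 mg/L × 1,270,000 L = 3173 g.
Product at 90.6% available Cl: 3173 / 0.906 = 3503 g.

3.50 kg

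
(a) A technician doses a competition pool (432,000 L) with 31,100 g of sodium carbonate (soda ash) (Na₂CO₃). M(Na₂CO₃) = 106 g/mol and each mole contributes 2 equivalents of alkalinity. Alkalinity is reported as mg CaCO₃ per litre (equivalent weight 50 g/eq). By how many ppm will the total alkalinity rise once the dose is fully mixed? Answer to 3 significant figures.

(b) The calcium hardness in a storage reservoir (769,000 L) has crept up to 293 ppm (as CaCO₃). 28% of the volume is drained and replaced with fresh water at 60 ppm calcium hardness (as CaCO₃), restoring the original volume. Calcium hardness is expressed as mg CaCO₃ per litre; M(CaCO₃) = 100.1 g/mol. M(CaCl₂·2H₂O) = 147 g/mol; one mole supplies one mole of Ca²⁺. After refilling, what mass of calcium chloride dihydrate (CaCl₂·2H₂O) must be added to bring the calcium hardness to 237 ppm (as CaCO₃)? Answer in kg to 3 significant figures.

(a) 67.9 ppm; (b) 10.4 kg

(a) Moles of Na₂CO₃: 31,100 g ÷ 106 g/mol = 293.4 mol → 586.8 eq of alkalinity.
(a) As CaCO₃: 586.8 eq × 50 g/eq = 29,340 g.
(a) Rise: 29,340 g / 432,000 L × 1000 = 67.92 mg/L.

(b) After draining 28% and refilling: 293 × 0.72 + 60 × 0.28 = 227.76 ppm.
(b) Deficit to target: 237 − 227.76 = 9.24 mg/L.
(b) As CaCO₃: 9.24 mg/L × 769,000 L = 7106 g; ÷ 100.1 = 70.98 mol Ca²⁺.
(b) Mass: 70.98 × 147 = 10,430 g.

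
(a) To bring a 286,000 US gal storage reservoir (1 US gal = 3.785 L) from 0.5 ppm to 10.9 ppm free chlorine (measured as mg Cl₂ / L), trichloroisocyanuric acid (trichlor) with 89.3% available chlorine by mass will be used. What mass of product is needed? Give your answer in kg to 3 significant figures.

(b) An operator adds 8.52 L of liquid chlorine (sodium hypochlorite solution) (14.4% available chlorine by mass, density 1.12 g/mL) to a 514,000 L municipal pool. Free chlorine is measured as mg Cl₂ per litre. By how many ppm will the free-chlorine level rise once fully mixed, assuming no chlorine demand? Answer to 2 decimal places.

(a) 12.6 kg; (b) 2.67 ppm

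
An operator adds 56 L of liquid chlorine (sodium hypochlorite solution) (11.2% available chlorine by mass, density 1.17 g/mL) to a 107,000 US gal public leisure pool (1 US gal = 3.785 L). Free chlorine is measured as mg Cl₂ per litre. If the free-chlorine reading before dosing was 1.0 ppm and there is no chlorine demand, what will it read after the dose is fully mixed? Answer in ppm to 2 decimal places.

Volume: 107,000 US gal × 3.785 L/gal = 404,995 L.
Mass of solution: 56 L × 1000 mL/L × 1.17 g/mL = 65,520 g.
Available chlorine delivered: 65,520 g × 0.112 = 7338 g as Cl₂.
Concentration rise: 7338 g / 404,995 L = 18.12 mg/L = 18.12 ppm.
Final FC: 1.0 + 18.12 = 19.12 ppm.

19.12 ppm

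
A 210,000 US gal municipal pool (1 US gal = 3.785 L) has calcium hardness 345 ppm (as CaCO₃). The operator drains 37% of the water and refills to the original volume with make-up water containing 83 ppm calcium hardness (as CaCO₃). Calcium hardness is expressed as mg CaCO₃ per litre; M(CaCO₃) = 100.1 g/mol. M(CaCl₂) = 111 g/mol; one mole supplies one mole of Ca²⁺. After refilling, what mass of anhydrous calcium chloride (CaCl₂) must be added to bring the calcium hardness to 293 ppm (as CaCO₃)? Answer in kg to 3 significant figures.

39.6 kg

Volume: 210,000 US gal × 3.785 L/gal = 794,850 L.
After draining 37% and refilling: 345 × 0.63 + 83 × 0.37 = 248.06 ppm.
Deficit to target: 293 − 248.06 = 44.94 mg/L.
As CaCO₃: 44.94 mg/L × 794,850 L = 35,720 g; ÷ 100.1 = 356.8 mol Ca²⁺.
Mass: 356.8 × 111 = 39,610 g.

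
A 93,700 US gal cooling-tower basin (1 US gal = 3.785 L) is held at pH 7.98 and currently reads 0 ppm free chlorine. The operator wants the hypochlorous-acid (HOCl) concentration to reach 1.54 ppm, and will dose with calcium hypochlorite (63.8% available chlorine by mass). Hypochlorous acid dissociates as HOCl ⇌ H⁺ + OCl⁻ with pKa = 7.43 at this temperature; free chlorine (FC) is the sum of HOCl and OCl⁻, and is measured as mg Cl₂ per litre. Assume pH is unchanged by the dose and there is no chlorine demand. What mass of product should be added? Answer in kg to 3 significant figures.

3.89 kg

Volume: 93,700 US gal × 3.785 L/gal = 354,654 L.
[OCl⁻]/[HOCl] = 10^(pH − pKa) = 10^(7.98 − 7.43) = 3.548; fraction as HOCl = 1/(1 + 3.548) = 0.2199.
Free chlorine required for 1.54 ppm HOCl: 1.54 / 0.2199 = 7.004 ppm.
FC to add: 7.004 − 0 = 7.004 mg/L as Cl₂.
Cl₂ equivalent: 7.004 mg/L × 354,654 L = 2484 g.
Product at 63.8% available Cl: 2484 / 0.638 = 3893 g.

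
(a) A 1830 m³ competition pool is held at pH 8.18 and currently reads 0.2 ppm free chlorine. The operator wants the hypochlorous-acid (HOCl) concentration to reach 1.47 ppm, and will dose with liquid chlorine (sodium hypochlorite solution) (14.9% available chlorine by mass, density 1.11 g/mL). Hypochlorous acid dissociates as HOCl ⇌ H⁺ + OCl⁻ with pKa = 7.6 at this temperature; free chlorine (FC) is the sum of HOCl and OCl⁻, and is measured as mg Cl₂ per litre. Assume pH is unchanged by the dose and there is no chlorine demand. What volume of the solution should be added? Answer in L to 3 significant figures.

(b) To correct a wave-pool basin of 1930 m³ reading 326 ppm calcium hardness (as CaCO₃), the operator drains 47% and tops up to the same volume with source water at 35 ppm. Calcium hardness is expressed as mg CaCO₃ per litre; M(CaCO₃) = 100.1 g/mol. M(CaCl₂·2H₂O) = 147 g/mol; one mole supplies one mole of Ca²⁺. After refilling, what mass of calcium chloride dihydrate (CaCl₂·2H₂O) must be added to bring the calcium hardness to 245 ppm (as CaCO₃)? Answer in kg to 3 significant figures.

(a) 75.9 L; (b) 158 kg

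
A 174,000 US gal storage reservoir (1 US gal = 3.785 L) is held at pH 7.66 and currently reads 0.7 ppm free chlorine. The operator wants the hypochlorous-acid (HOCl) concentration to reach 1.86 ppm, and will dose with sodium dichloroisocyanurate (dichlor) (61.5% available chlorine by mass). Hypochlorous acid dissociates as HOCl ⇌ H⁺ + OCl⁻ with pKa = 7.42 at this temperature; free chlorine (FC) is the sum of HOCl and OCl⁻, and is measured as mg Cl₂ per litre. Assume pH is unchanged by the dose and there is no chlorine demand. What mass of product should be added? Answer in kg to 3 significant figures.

4.70 kg

Volume: 174,000 US gal × 3.785 L/gal = 658,590 L.
[OCl⁻]/[HOCl] = 10^(pH − pKa) = 10^(7.66 − 7.42) = 1.738; fraction as HOCl = 1/(1 + 1.738) = 0.3653.
Free chlorine required for 1.86 ppm HOCl: 1.86 / 0.3653 = 5.092 ppm.
FC to add: 5.092 − 0.7 = 4.392 mg/L as Cl₂.
Cl₂ equivalent: 4.392 mg/L × 658,590 L = 2893 g.
Product at 61.5% available Cl: 2893 / 0.615 = 4704 g.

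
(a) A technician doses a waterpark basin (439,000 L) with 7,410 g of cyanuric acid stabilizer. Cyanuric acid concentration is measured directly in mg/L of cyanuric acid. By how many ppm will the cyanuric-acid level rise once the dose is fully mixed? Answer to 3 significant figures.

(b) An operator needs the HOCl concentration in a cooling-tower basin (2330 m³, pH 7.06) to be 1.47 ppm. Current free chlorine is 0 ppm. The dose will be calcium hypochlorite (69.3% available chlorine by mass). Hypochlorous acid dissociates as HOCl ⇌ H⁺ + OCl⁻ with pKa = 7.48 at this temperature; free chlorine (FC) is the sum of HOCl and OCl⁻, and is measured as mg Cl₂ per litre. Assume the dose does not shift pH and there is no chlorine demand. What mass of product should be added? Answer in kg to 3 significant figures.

(a) 16.9 ppm; (b) 6.82 kg

(a) Rise: 7,410 g / 439,000 L × 1000 = 16.88 mg/L.

(b) Volume: 2330 m³ = 2,330,000 L.
(b) [OCl⁻]/[HOCl] = 10^(pH − pKa) = 10^(7.06 − 7.48) = 0.3802; fraction as HOCl = 1/(1 + 0.3802) = 0.7245.
(b) Free chlorine required for 1.47 ppm HOCl: 1.47 / 0.7245 = 2.029 ppm.
(b) FC to add: 2.029 − 0 = 2.029 mg/L as Cl₂.
(b) Cl₂ equivalent: 2.029 mg/L × 2,330,000 L = 4727 g.
(b) Product at 69.3% available Cl: 4727 / 0.693 = 6821 g.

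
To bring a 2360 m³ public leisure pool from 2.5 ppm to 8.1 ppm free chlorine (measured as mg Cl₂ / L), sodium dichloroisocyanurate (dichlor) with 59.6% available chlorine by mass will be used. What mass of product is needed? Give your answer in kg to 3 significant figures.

Volume: 2360 m³ = 2,360,000 L.
Chlorine deficit: 8.1 − 2.5 = 5.6 ppm = 5.6 mg/L as Cl₂.
Cl₂ equivalent needed: 5.6 mg/L × 2,360,000 L = 13,220,000 mg = 13,220 g.
Product at 59.6% available chlorine: 13,220 / 0.596 = 22,170 g.

22.2 kg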